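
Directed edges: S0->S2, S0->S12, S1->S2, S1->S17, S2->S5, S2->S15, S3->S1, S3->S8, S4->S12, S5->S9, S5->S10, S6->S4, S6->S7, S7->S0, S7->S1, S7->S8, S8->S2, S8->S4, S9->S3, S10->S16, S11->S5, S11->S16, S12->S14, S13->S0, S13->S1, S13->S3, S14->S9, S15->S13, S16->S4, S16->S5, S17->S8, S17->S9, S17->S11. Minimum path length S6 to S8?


BFS layer-by-layer from S6:
  dist 0: {S6}
  dist 1: {S4, S7}
  dist 2: {S0, S1, S8, S12}
  -> S8 reached at distance 2
Shortest path length = 2

2


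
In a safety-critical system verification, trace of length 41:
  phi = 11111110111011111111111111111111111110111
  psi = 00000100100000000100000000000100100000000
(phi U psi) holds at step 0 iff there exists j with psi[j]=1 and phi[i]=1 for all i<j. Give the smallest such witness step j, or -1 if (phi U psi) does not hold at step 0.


(phi U psi) at 0: need smallest j with psi[j]=1 and phi[i]=1 for all i in [0,j).
Scan from step 0:
  step 0: phi=1, psi=0 -> continue
  step 1: phi=1, psi=0 -> continue
  step 2: phi=1, psi=0 -> continue
  step 3: phi=1, psi=0 -> continue
  step 5: psi=1 and phi held for [0,5) -> witness found
Witness step = 5

5


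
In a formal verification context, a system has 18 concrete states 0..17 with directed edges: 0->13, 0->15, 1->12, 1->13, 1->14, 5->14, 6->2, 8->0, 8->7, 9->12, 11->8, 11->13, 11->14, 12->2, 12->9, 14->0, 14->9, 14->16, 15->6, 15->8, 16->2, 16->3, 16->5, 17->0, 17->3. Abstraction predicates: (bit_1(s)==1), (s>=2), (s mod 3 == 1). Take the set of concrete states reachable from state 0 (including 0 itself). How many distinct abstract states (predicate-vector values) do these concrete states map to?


BFS from 0:
Concrete reachable: {0, 2, 6, 7, 8, 13, 15}
Abstract via predicates (bit_1(s)==1), (s>=2), (s mod 3 == 1):
  (0,0,0) <- {0}
  (0,1,0) <- {8}
  (0,1,1) <- {13}
  (1,1,0) <- {2, 6, 15}
  (1,1,1) <- {7}
Distinct abstract states = 5

5


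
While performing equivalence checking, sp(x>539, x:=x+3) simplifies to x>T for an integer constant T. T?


Formula: sp(P, x:=E) = exists old_x. (x = E[old_x/x]) AND P[old_x/x] (old_x is the value of x before the assignment; eliminate old_x by solving x = E[old_x/x] for old_x)
Step 1: Precondition P: x>539, i.e. old_x > 539
Step 2: Assignment gives x = old_x + 3, so old_x = x - 3
Step 3: Substitute into P: x - 3 > 539
Step 4: Simplify: x > 539+3 = 542

542


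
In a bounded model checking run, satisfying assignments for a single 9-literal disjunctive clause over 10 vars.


Step 1: Total=2^10=1024
Step 2: Unsat when all 9 false: 2^1=2
Step 3: Sat=1024-2=1022

1022


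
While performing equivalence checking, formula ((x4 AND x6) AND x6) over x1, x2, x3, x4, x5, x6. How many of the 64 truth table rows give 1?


Formula: ((x4 AND x6) AND x6) over 6 vars (64 rows)
Evaluate each row (x1, x2, x3, x4, x5, x6 as bits, MSB first):
  row 0 [000000]: ((0 AND 0) AND 0) -> 0
  row 1 [000001]: ((0 AND 1) AND 1) -> 0
  row 2 [000010]: ((0 AND 0) AND 0) -> 0
  row 3 [000011]: ((0 AND 1) AND 1) -> 0
  row 4 [000100]: ((1 AND 0) AND 0) -> 0
  (every remaining row is evaluated the same way; all 64 results are listed next)
Full result column, 8 rows per line (x1,x2,x3 fixed per line; x4,x5,x6 runs 000..111 left to right):
  rows 0-7 [x1,x2,x3=000]: 00000101  (ones: 2)
  rows 8-15 [x1,x2,x3=001]: 00000101  (ones: 2)
  rows 16-23 [x1,x2,x3=010]: 00000101  (ones: 2)
  rows 24-31 [x1,x2,x3=011]: 00000101  (ones: 2)
  rows 32-39 [x1,x2,x3=100]: 00000101  (ones: 2)
  rows 40-47 [x1,x2,x3=101]: 00000101  (ones: 2)
  rows 48-55 [x1,x2,x3=110]: 00000101  (ones: 2)
  rows 56-63 [x1,x2,x3=111]: 00000101  (ones: 2)
Count of 1-rows = 2+2+2+2+2+2+2+2 = 16

16


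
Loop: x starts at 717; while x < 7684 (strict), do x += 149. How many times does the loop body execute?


Step 1: x goes from 717 toward 7684 by 149; the body runs while x<7684, so iterations = ceil((bound-start)/step)
Step 2: Distance=6967
Step 3: ceil(6967/149)=47

47


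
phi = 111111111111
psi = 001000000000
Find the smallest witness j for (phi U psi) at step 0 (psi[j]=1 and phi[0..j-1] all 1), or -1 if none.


(phi U psi) at 0: need smallest j with psi[j]=1 and phi[i]=1 for all i in [0,j).
Scan from step 0:
  step 0: phi=1, psi=0 -> continue
  step 1: phi=1, psi=0 -> continue
  step 2: psi=1 and phi held for [0,2) -> witness found
Witness step = 2

2


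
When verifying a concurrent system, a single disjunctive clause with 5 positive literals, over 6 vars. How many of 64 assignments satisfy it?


Step 1: Total=2^6=64
Step 2: Unsat when all 5 false: 2^1=2
Step 3: Sat=64-2=62

62


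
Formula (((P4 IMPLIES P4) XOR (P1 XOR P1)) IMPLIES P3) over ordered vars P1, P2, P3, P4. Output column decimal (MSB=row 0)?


Formula: (((P4 IMPLIES P4) XOR (P1 XOR P1)) IMPLIES P3) over P1, P2, P3, P4 (16 rows)
Evaluate each row (bits = P1,P2,P3,P4, MSB first):
  row 0 [0000]: (((0 IMPLIES 0) XOR (0 XOR 0)) IMPLIES 0) -> 0
  row 1 [0001]: (((1 IMPLIES 1) XOR (0 XOR 0)) IMPLIES 0) -> 0
  row 2 [0010]: (((0 IMPLIES 0) XOR (0 XOR 0)) IMPLIES 1) -> 1
  row 3 [0011]: (((1 IMPLIES 1) XOR (0 XOR 0)) IMPLIES 1) -> 1
  row 4 [0100]: (((0 IMPLIES 0) XOR (0 XOR 0)) IMPLIES 0) -> 0
  row 5 [0101]: (((1 IMPLIES 1) XOR (0 XOR 0)) IMPLIES 0) -> 0
  row 6 [0110]: (((0 IMPLIES 0) XOR (0 XOR 0)) IMPLIES 1) -> 1
  row 7 [0111]: (((1 IMPLIES 1) XOR (0 XOR 0)) IMPLIES 1) -> 1
  row 8 [1000]: (((0 IMPLIES 0) XOR (1 XOR 1)) IMPLIES 0) -> 0
  row 9 [1001]: (((1 IMPLIES 1) XOR (1 XOR 1)) IMPLIES 0) -> 0
  row 10 [1010]: (((0 IMPLIES 0) XOR (1 XOR 1)) IMPLIES 1) -> 1
  row 11 [1011]: (((1 IMPLIES 1) XOR (1 XOR 1)) IMPLIES 1) -> 1
  row 12 [1100]: (((0 IMPLIES 0) XOR (1 XOR 1)) IMPLIES 0) -> 0
  row 13 [1101]: (((1 IMPLIES 1) XOR (1 XOR 1)) IMPLIES 0) -> 0
  row 14 [1110]: (((0 IMPLIES 0) XOR (1 XOR 1)) IMPLIES 1) -> 1
  row 15 [1111]: (((1 IMPLIES 1) XOR (1 XOR 1)) IMPLIES 1) -> 1
Full result column, 4 rows per line (P1,P2 fixed per line; P3,P4 runs 00..11 left to right):
  rows 0-3 [P1,P2=00]: 0011  = hex 3
  rows 4-7 [P1,P2=01]: 0011  = hex 3
  rows 8-11 [P1,P2=10]: 0011  = hex 3
  rows 12-15 [P1,P2=11]: 0011  = hex 3
Output column (row 0 .. row 15) = 0011001100110011
Output column grouped in 4s = 0011 0011 0011 0011 = 0x3333
Convert to decimal digit by digit (value = value*16 + digit):
  3 -> 3
  3*16 + 3 = 51
  51*16 + 3 = 819
  819*16 + 3 = 13107
Decimal = 13107

13107


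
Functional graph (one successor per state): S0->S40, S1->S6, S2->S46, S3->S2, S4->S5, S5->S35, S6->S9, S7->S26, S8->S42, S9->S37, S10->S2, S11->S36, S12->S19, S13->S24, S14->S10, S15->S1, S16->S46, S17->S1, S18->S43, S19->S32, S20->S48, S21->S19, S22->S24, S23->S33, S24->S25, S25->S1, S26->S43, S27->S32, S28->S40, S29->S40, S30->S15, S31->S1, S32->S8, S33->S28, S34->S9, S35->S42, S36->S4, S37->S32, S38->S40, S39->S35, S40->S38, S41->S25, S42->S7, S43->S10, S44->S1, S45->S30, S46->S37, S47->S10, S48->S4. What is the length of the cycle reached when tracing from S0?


Trace from S0 until a state repeats:
  S0 -> S40 -> S38 -> S40
S40 first seen at step 1, revisited at step 3.
Cycle length = 3 - 1 = 2

2


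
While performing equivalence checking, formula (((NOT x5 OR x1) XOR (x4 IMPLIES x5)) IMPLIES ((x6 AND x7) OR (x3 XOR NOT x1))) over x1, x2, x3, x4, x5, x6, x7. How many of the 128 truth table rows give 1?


Formula: (((NOT x5 OR x1) XOR (x4 IMPLIES x5)) IMPLIES ((x6 AND x7) OR (x3 XOR NOT x1))) over 7 vars (128 rows)
Evaluate each row (x1, x2, x3, x4, x5, x6, x7 as bits, MSB first):
  row 0 [0000000]: (((NOT 0 OR 0) XOR (0 IMPLIES 0)) IMPLIES ((0 AND 0) OR (0 XOR NOT 0))) -> 1
  row 1 [0000001]: (((NOT 0 OR 0) XOR (0 IMPLIES 0)) IMPLIES ((0 AND 1) OR (0 XOR NOT 0))) -> 1
  row 2 [0000010]: (((NOT 0 OR 0) XOR (0 IMPLIES 0)) IMPLIES ((1 AND 0) OR (0 XOR NOT 0))) -> 1
  row 3 [0000011]: (((NOT 0 OR 0) XOR (0 IMPLIES 0)) IMPLIES ((1 AND 1) OR (0 XOR NOT 0))) -> 1
  row 4 [0000100]: (((NOT 1 OR 0) XOR (0 IMPLIES 1)) IMPLIES ((0 AND 0) OR (0 XOR NOT 0))) -> 1
  (every remaining row is evaluated the same way; all 128 results are listed next)
Full result column, 8 rows per line (x1,x2,x3,x4 fixed per line; x5,x6,x7 runs 000..111 left to right):
  rows 0-7 [x1,x2,x3,x4=0000]: 11111111  (ones: 8)
  rows 8-15 [x1,x2,x3,x4=0001]: 11111111  (ones: 8)
  rows 16-23 [x1,x2,x3,x4=0010]: 11110001  (ones: 5)
  rows 24-31 [x1,x2,x3,x4=0011]: 00010001  (ones: 2)
  rows 32-39 [x1,x2,x3,x4=0100]: 11111111  (ones: 8)
  rows 40-47 [x1,x2,x3,x4=0101]: 11111111  (ones: 8)
  rows 48-55 [x1,x2,x3,x4=0110]: 11110001  (ones: 5)
  rows 56-63 [x1,x2,x3,x4=0111]: 00010001  (ones: 2)
  rows 64-71 [x1,x2,x3,x4=1000]: 11111111  (ones: 8)
  rows 72-79 [x1,x2,x3,x4=1001]: 00011111  (ones: 5)
  rows 80-87 [x1,x2,x3,x4=1010]: 11111111  (ones: 8)
  rows 88-95 [x1,x2,x3,x4=1011]: 11111111  (ones: 8)
  rows 96-103 [x1,x2,x3,x4=1100]: 11111111  (ones: 8)
  rows 104-111 [x1,x2,x3,x4=1101]: 00011111  (ones: 5)
  rows 112-119 [x1,x2,x3,x4=1110]: 11111111  (ones: 8)
  rows 120-127 [x1,x2,x3,x4=1111]: 11111111  (ones: 8)
Count of 1-rows = 8+8+5+2+8+8+5+2+8+5+8+8+8+5+8+8 = 104

104


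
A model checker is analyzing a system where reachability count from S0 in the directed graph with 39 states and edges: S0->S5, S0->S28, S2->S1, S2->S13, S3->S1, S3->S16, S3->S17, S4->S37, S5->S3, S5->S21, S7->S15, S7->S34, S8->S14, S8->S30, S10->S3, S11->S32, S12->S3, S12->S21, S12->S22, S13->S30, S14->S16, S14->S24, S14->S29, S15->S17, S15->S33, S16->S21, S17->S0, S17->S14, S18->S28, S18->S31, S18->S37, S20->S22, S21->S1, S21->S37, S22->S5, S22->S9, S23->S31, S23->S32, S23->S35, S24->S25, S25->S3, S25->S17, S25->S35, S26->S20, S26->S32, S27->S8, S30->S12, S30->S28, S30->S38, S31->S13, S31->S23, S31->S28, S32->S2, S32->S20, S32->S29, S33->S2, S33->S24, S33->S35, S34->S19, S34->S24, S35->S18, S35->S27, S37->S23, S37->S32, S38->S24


BFS from S0:
  layer 0: {S0}
  layer 1: {S5, S28}
  layer 2: {S3, S21}
  layer 3: {S1, S16, S17, S37}
  layer 4: {S14, S23, S32}
  layer 5: {S2, S20, S24, S29, S31, S35}
  layer 6: {S13, S18, S22, S25, S27}
  layer 7: {S8, S9, S30}
  layer 8: {S12, S38}
Reachable set: {S0, S1, S2, S3, S5, S8, S9, S12, S13, S14, S16, S17, S18, S20, S21, S22, S23, S24, S25, S27, S28, S29, S30, S31, S32, S35, S37, S38}
Count = 28

28


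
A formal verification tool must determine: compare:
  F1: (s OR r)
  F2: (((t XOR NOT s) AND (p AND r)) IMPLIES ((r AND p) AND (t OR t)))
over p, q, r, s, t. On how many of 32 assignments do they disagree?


F1 = (s OR r)
F2 = (((t XOR NOT s) AND (p AND r)) IMPLIES ((r AND p) AND (t OR t)))
Evaluate both on each of 32 rows (bits = p,q,r,s,t):
  row 0 [00000]: F1=0 F2=1 (differ) -> 1
  row 1 [00001]: F1=0 F2=1 (differ) -> 1
  row 2 [00010]: F1=1 F2=1 -> 0
  row 3 [00011]: F1=1 F2=1 -> 0
  row 4 [00100]: F1=1 F2=1 -> 0
  row 5 [00101]: F1=1 F2=1 -> 0
  row 6 [00110]: F1=1 F2=1 -> 0
  row 7 [00111]: F1=1 F2=1 -> 0
  row 8 [01000]: F1=0 F2=1 (differ) -> 1
  row 9 [01001]: F1=0 F2=1 (differ) -> 1
  row 10 [01010]: F1=1 F2=1 -> 0
  row 11 [01011]: F1=1 F2=1 -> 0
  row 12 [01100]: F1=1 F2=1 -> 0
  row 13 [01101]: F1=1 F2=1 -> 0
  row 14 [01110]: F1=1 F2=1 -> 0
  row 15 [01111]: F1=1 F2=1 -> 0
  row 16 [10000]: F1=0 F2=1 (differ) -> 1
  row 17 [10001]: F1=0 F2=1 (differ) -> 1
  row 18 [10010]: F1=1 F2=1 -> 0
  row 19 [10011]: F1=1 F2=1 -> 0
  row 20 [10100]: F1=1 F2=0 (differ) -> 1
  row 21 [10101]: F1=1 F2=1 -> 0
  row 22 [10110]: F1=1 F2=1 -> 0
  row 23 [10111]: F1=1 F2=1 -> 0
  row 24 [11000]: F1=0 F2=1 (differ) -> 1
  row 25 [11001]: F1=0 F2=1 (differ) -> 1
  row 26 [11010]: F1=1 F2=1 -> 0
  row 27 [11011]: F1=1 F2=1 -> 0
  row 28 [11100]: F1=1 F2=0 (differ) -> 1
  row 29 [11101]: F1=1 F2=1 -> 0
  row 30 [11110]: F1=1 F2=1 -> 0
  row 31 [11111]: F1=1 F2=1 -> 0
Full result column, 8 rows per line (p,q fixed per line; r,s,t runs 000..111 left to right):
  rows 0-7 [p,q=00]: 11000000  (ones: 2)
  rows 8-15 [p,q=01]: 11000000  (ones: 2)
  rows 16-23 [p,q=10]: 11001000  (ones: 3)
  rows 24-31 [p,q=11]: 11001000  (ones: 3)
Disagreements = 2+2+3+3 = 10

10


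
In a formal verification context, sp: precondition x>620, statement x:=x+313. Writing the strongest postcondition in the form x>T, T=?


Formula: sp(P, x:=E) = exists old_x. (x = E[old_x/x]) AND P[old_x/x] (old_x is the value of x before the assignment; eliminate old_x by solving x = E[old_x/x] for old_x)
Step 1: Precondition P: x>620, i.e. old_x > 620
Step 2: Assignment gives x = old_x + 313, so old_x = x - 313
Step 3: Substitute into P: x - 313 > 620
Step 4: Simplify: x > 620+313 = 933

933


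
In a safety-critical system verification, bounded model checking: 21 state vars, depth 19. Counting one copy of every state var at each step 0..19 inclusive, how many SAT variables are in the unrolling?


BMC unrolls to depth k, creating one copy of each state var for steps 0..k.
Step count = 19 + 1 = 20 (steps 0 through 19)
Vars per step = 21
Total = 21 * 20 = 420

420


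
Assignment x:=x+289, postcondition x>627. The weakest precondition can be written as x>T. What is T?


Formula: wp(x:=E, P) = P[E/x] (substitute E for x in postcondition)
Step 1: Postcondition: x>627
Step 2: Substitute x+289 for x: x+289>627
Step 3: Solve for x: x > 627-289 = 338

338


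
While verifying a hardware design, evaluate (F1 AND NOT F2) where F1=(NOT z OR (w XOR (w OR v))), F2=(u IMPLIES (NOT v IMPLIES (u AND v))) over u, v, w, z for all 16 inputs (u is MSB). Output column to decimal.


F1 = (NOT z OR (w XOR (w OR v)))
F2 = (u IMPLIES (NOT v IMPLIES (u AND v)))
Counterexample to F1=>F2 is where F1=1 and F2=0.
Evaluate each row (bits = u,v,w,z, MSB first):
  row 0 [0000]: F1=1 F2=1 -> F1&~F2 -> 0
  row 1 [0001]: F1=0 F2=1 -> F1&~F2 -> 0
  row 2 [0010]: F1=1 F2=1 -> F1&~F2 -> 0
  row 3 [0011]: F1=0 F2=1 -> F1&~F2 -> 0
  row 4 [0100]: F1=1 F2=1 -> F1&~F2 -> 0
  row 5 [0101]: F1=1 F2=1 -> F1&~F2 -> 0
  row 6 [0110]: F1=1 F2=1 -> F1&~F2 -> 0
  row 7 [0111]: F1=0 F2=1 -> F1&~F2 -> 0
  row 8 [1000]: F1=1 F2=0 -> F1&~F2 -> 1
  row 9 [1001]: F1=0 F2=0 -> F1&~F2 -> 0
  row 10 [1010]: F1=1 F2=0 -> F1&~F2 -> 1
  row 11 [1011]: F1=0 F2=0 -> F1&~F2 -> 0
  row 12 [1100]: F1=1 F2=1 -> F1&~F2 -> 0
  row 13 [1101]: F1=1 F2=1 -> F1&~F2 -> 0
  row 14 [1110]: F1=1 F2=1 -> F1&~F2 -> 0
  row 15 [1111]: F1=0 F2=1 -> F1&~F2 -> 0
Full result column, 4 rows per line (u,v fixed per line; w,z runs 00..11 left to right):
  rows 0-3 [u,v=00]: 0000  = hex 0
  rows 4-7 [u,v=01]: 0000  = hex 0
  rows 8-11 [u,v=10]: 1010  = hex A
  rows 12-15 [u,v=11]: 0000  = hex 0
Counterexample vector (row 0 .. row 15) = 0000000010100000
Output column grouped in 4s = 0000 0000 1010 0000 = 0x00A0
Convert to decimal digit by digit (value = value*16 + digit):
  0 -> 0
  0*16 + 0 = 0
  0*16 + 10 (A) = 10
  10*16 + 0 = 160
Decimal = 160

160


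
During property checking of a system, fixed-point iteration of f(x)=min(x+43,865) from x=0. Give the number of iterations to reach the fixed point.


Step 1: x=0, cap=865, increment=43
Step 2: x grows by 43 each step until capped at 865; fixed point is x=865
Step 3: iterations = ceil(865/43) = 21

21


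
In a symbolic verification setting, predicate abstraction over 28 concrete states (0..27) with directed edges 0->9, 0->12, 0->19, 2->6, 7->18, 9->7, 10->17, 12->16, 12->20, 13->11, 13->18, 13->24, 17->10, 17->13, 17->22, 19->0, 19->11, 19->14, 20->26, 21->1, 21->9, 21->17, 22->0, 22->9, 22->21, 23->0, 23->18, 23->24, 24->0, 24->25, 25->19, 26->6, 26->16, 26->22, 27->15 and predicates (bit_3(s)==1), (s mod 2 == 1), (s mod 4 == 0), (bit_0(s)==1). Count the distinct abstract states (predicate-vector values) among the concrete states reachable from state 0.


BFS from 0:
Concrete reachable: {0, 1, 6, 7, 9, 10, 11, 12, 13, 14, 16, 17, 18, 19, 20, 21, 22, 24, 25, 26}
Abstract via predicates (bit_3(s)==1), (s mod 2 == 1), (s mod 4 == 0), (bit_0(s)==1):
  (0,0,0,0) <- {6, 18, 22}
  (0,0,1,0) <- {0, 16, 20}
  (0,1,0,1) <- {1, 7, 17, 19, 21}
  (1,0,0,0) <- {10, 14, 26}
  (1,0,1,0) <- {12, 24}
  (1,1,0,1) <- {9, 11, 13, 25}
Distinct abstract states = 6

6


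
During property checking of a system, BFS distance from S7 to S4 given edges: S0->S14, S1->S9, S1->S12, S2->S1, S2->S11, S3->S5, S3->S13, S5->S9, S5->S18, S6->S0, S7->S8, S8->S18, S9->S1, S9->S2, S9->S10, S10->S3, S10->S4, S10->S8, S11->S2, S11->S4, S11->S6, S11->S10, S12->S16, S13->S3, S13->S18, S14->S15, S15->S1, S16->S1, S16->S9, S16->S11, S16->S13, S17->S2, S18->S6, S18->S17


BFS layer-by-layer from S7:
  dist 0: {S7}
  dist 1: {S8}
  dist 2: {S18}
  dist 3: {S6, S17}
  dist 4: {S0, S2}
  dist 5: {S1, S11, S14}
  dist 6: {S4, S9, S10, S12, S15}
  -> S4 reached at distance 6
Shortest path length = 6

6


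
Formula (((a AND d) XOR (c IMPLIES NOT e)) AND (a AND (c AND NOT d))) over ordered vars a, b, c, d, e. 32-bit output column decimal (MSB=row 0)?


Formula: (((a AND d) XOR (c IMPLIES NOT e)) AND (a AND (c AND NOT d))) over a, b, c, d, e (32 rows)
Evaluate each row (bits = a,b,c,d,e, MSB first):
  row 0 [00000]: (((0 AND 0) XOR (0 IMPLIES NOT 0)) AND (0 AND (0 AND NOT 0))) -> 0
  row 1 [00001]: (((0 AND 0) XOR (0 IMPLIES NOT 1)) AND (0 AND (0 AND NOT 0))) -> 0
  row 2 [00010]: (((0 AND 1) XOR (0 IMPLIES NOT 0)) AND (0 AND (0 AND NOT 1))) -> 0
  row 3 [00011]: (((0 AND 1) XOR (0 IMPLIES NOT 1)) AND (0 AND (0 AND NOT 1))) -> 0
  row 4 [00100]: (((0 AND 0) XOR (1 IMPLIES NOT 0)) AND (0 AND (1 AND NOT 0))) -> 0
  row 5 [00101]: (((0 AND 0) XOR (1 IMPLIES NOT 1)) AND (0 AND (1 AND NOT 0))) -> 0
  row 6 [00110]: (((0 AND 1) XOR (1 IMPLIES NOT 0)) AND (0 AND (1 AND NOT 1))) -> 0
  row 7 [00111]: (((0 AND 1) XOR (1 IMPLIES NOT 1)) AND (0 AND (1 AND NOT 1))) -> 0
  row 8 [01000]: (((0 AND 0) XOR (0 IMPLIES NOT 0)) AND (0 AND (0 AND NOT 0))) -> 0
  row 9 [01001]: (((0 AND 0) XOR (0 IMPLIES NOT 1)) AND (0 AND (0 AND NOT 0))) -> 0
  row 10 [01010]: (((0 AND 1) XOR (0 IMPLIES NOT 0)) AND (0 AND (0 AND NOT 1))) -> 0
  row 11 [01011]: (((0 AND 1) XOR (0 IMPLIES NOT 1)) AND (0 AND (0 AND NOT 1))) -> 0
  row 12 [01100]: (((0 AND 0) XOR (1 IMPLIES NOT 0)) AND (0 AND (1 AND NOT 0))) -> 0
  row 13 [01101]: (((0 AND 0) XOR (1 IMPLIES NOT 1)) AND (0 AND (1 AND NOT 0))) -> 0
  row 14 [01110]: (((0 AND 1) XOR (1 IMPLIES NOT 0)) AND (0 AND (1 AND NOT 1))) -> 0
  row 15 [01111]: (((0 AND 1) XOR (1 IMPLIES NOT 1)) AND (0 AND (1 AND NOT 1))) -> 0
  row 16 [10000]: (((1 AND 0) XOR (0 IMPLIES NOT 0)) AND (1 AND (0 AND NOT 0))) -> 0
  row 17 [10001]: (((1 AND 0) XOR (0 IMPLIES NOT 1)) AND (1 AND (0 AND NOT 0))) -> 0
  row 18 [10010]: (((1 AND 1) XOR (0 IMPLIES NOT 0)) AND (1 AND (0 AND NOT 1))) -> 0
  row 19 [10011]: (((1 AND 1) XOR (0 IMPLIES NOT 1)) AND (1 AND (0 AND NOT 1))) -> 0
  row 20 [10100]: (((1 AND 0) XOR (1 IMPLIES NOT 0)) AND (1 AND (1 AND NOT 0))) -> 1
  row 21 [10101]: (((1 AND 0) XOR (1 IMPLIES NOT 1)) AND (1 AND (1 AND NOT 0))) -> 0
  row 22 [10110]: (((1 AND 1) XOR (1 IMPLIES NOT 0)) AND (1 AND (1 AND NOT 1))) -> 0
  row 23 [10111]: (((1 AND 1) XOR (1 IMPLIES NOT 1)) AND (1 AND (1 AND NOT 1))) -> 0
  row 24 [11000]: (((1 AND 0) XOR (0 IMPLIES NOT 0)) AND (1 AND (0 AND NOT 0))) -> 0
  row 25 [11001]: (((1 AND 0) XOR (0 IMPLIES NOT 1)) AND (1 AND (0 AND NOT 0))) -> 0
  row 26 [11010]: (((1 AND 1) XOR (0 IMPLIES NOT 0)) AND (1 AND (0 AND NOT 1))) -> 0
  row 27 [11011]: (((1 AND 1) XOR (0 IMPLIES NOT 1)) AND (1 AND (0 AND NOT 1))) -> 0
  row 28 [11100]: (((1 AND 0) XOR (1 IMPLIES NOT 0)) AND (1 AND (1 AND NOT 0))) -> 1
  row 29 [11101]: (((1 AND 0) XOR (1 IMPLIES NOT 1)) AND (1 AND (1 AND NOT 0))) -> 0
  row 30 [11110]: (((1 AND 1) XOR (1 IMPLIES NOT 0)) AND (1 AND (1 AND NOT 1))) -> 0
  row 31 [11111]: (((1 AND 1) XOR (1 IMPLIES NOT 1)) AND (1 AND (1 AND NOT 1))) -> 0
Full result column, 4 rows per line (a,b,c fixed per line; d,e runs 00..11 left to right):
  rows 0-3 [a,b,c=000]: 0000  = hex 0
  rows 4-7 [a,b,c=001]: 0000  = hex 0
  rows 8-11 [a,b,c=010]: 0000  = hex 0
  rows 12-15 [a,b,c=011]: 0000  = hex 0
  rows 16-19 [a,b,c=100]: 0000  = hex 0
  rows 20-23 [a,b,c=101]: 1000  = hex 8
  rows 24-27 [a,b,c=110]: 0000  = hex 0
  rows 28-31 [a,b,c=111]: 1000  = hex 8
Output column (row 0 .. row 31) = 00000000000000000000100000001000
Output column grouped in 4s = 0000 0000 0000 0000 0000 1000 0000 1000 = 0x00000808
Convert to decimal digit by digit (value = value*16 + digit):
  0 -> 0
  0*16 + 0 = 0
  0*16 + 0 = 0
  0*16 + 0 = 0
  0*16 + 0 = 0
  0*16 + 8 = 8
  8*16 + 0 = 128
  128*16 + 8 = 2056
Decimal = 2056

2056


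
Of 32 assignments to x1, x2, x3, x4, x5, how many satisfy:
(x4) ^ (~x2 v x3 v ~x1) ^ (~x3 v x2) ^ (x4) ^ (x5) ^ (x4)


CNF with 6 clauses over 5 vars (32 assignments).
An assignment satisfies CNF iff every clause has >=1 true literal.
Check each row (bits = x1,x2,x3,x4,x5; clause T/F shown):
  row 0 [00000]: clauses=FTTFFF -> 0
  row 1 [00001]: clauses=FTTFTF -> 0
  row 2 [00010]: clauses=TTTTFT -> 0
  row 3 [00011]: clauses=TTTTTT -> 1
  row 4 [00100]: clauses=FTFFFF -> 0
  row 5 [00101]: clauses=FTFFTF -> 0
  row 6 [00110]: clauses=TTFTFT -> 0
  row 7 [00111]: clauses=TTFTTT -> 0
  row 8 [01000]: clauses=FTTFFF -> 0
  row 9 [01001]: clauses=FTTFTF -> 0
  row 10 [01010]: clauses=TTTTFT -> 0
  row 11 [01011]: clauses=TTTTTT -> 1
  row 12 [01100]: clauses=FTTFFF -> 0
  row 13 [01101]: clauses=FTTFTF -> 0
  row 14 [01110]: clauses=TTTTFT -> 0
  row 15 [01111]: clauses=TTTTTT -> 1
  row 16 [10000]: clauses=FTTFFF -> 0
  row 17 [10001]: clauses=FTTFTF -> 0
  row 18 [10010]: clauses=TTTTFT -> 0
  row 19 [10011]: clauses=TTTTTT -> 1
  row 20 [10100]: clauses=FTFFFF -> 0
  row 21 [10101]: clauses=FTFFTF -> 0
  row 22 [10110]: clauses=TTFTFT -> 0
  row 23 [10111]: clauses=TTFTTT -> 0
  row 24 [11000]: clauses=FFTFFF -> 0
  row 25 [11001]: clauses=FFTFTF -> 0
  row 26 [11010]: clauses=TFTTFT -> 0
  row 27 [11011]: clauses=TFTTTT -> 0
  row 28 [11100]: clauses=FTTFFF -> 0
  row 29 [11101]: clauses=FTTFTF -> 0
  row 30 [11110]: clauses=TTTTFT -> 0
  row 31 [11111]: clauses=TTTTTT -> 1
Full result column, 8 rows per line (x1,x2 fixed per line; x3,x4,x5 runs 000..111 left to right):
  rows 0-7 [x1,x2=00]: 00010000  (ones: 1)
  rows 8-15 [x1,x2=01]: 00010001  (ones: 2)
  rows 16-23 [x1,x2=10]: 00010000  (ones: 1)
  rows 24-31 [x1,x2=11]: 00000001  (ones: 1)
Satisfying assignments = 1+2+1+1 = 5

5


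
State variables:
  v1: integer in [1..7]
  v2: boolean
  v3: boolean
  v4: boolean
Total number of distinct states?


State space = product of domain sizes of all variables.
Domain sizes:
  v1 (integer in [1..7]): 7
  v2 (boolean): 2
  v3 (boolean): 2
  v4 (boolean): 2
Product = 7 * 2 * 2 * 2 = 56

56


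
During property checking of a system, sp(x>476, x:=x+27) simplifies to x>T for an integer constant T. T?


Formula: sp(P, x:=E) = exists old_x. (x = E[old_x/x]) AND P[old_x/x] (old_x is the value of x before the assignment; eliminate old_x by solving x = E[old_x/x] for old_x)
Step 1: Precondition P: x>476, i.e. old_x > 476
Step 2: Assignment gives x = old_x + 27, so old_x = x - 27
Step 3: Substitute into P: x - 27 > 476
Step 4: Simplify: x > 476+27 = 503

503


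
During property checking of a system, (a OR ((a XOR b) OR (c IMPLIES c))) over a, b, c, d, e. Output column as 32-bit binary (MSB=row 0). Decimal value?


Formula: (a OR ((a XOR b) OR (c IMPLIES c))) over a, b, c, d, e (32 rows)
Evaluate each row (bits = a,b,c,d,e, MSB first):
  row 0 [00000]: (0 OR ((0 XOR 0) OR (0 IMPLIES 0))) -> 1
  row 1 [00001]: (0 OR ((0 XOR 0) OR (0 IMPLIES 0))) -> 1
  row 2 [00010]: (0 OR ((0 XOR 0) OR (0 IMPLIES 0))) -> 1
  row 3 [00011]: (0 OR ((0 XOR 0) OR (0 IMPLIES 0))) -> 1
  row 4 [00100]: (0 OR ((0 XOR 0) OR (1 IMPLIES 1))) -> 1
  row 5 [00101]: (0 OR ((0 XOR 0) OR (1 IMPLIES 1))) -> 1
  row 6 [00110]: (0 OR ((0 XOR 0) OR (1 IMPLIES 1))) -> 1
  row 7 [00111]: (0 OR ((0 XOR 0) OR (1 IMPLIES 1))) -> 1
  row 8 [01000]: (0 OR ((0 XOR 1) OR (0 IMPLIES 0))) -> 1
  row 9 [01001]: (0 OR ((0 XOR 1) OR (0 IMPLIES 0))) -> 1
  row 10 [01010]: (0 OR ((0 XOR 1) OR (0 IMPLIES 0))) -> 1
  row 11 [01011]: (0 OR ((0 XOR 1) OR (0 IMPLIES 0))) -> 1
  row 12 [01100]: (0 OR ((0 XOR 1) OR (1 IMPLIES 1))) -> 1
  row 13 [01101]: (0 OR ((0 XOR 1) OR (1 IMPLIES 1))) -> 1
  row 14 [01110]: (0 OR ((0 XOR 1) OR (1 IMPLIES 1))) -> 1
  row 15 [01111]: (0 OR ((0 XOR 1) OR (1 IMPLIES 1))) -> 1
  row 16 [10000]: (1 OR ((1 XOR 0) OR (0 IMPLIES 0))) -> 1
  row 17 [10001]: (1 OR ((1 XOR 0) OR (0 IMPLIES 0))) -> 1
  row 18 [10010]: (1 OR ((1 XOR 0) OR (0 IMPLIES 0))) -> 1
  row 19 [10011]: (1 OR ((1 XOR 0) OR (0 IMPLIES 0))) -> 1
  row 20 [10100]: (1 OR ((1 XOR 0) OR (1 IMPLIES 1))) -> 1
  row 21 [10101]: (1 OR ((1 XOR 0) OR (1 IMPLIES 1))) -> 1
  row 22 [10110]: (1 OR ((1 XOR 0) OR (1 IMPLIES 1))) -> 1
  row 23 [10111]: (1 OR ((1 XOR 0) OR (1 IMPLIES 1))) -> 1
  row 24 [11000]: (1 OR ((1 XOR 1) OR (0 IMPLIES 0))) -> 1
  row 25 [11001]: (1 OR ((1 XOR 1) OR (0 IMPLIES 0))) -> 1
  row 26 [11010]: (1 OR ((1 XOR 1) OR (0 IMPLIES 0))) -> 1
  row 27 [11011]: (1 OR ((1 XOR 1) OR (0 IMPLIES 0))) -> 1
  row 28 [11100]: (1 OR ((1 XOR 1) OR (1 IMPLIES 1))) -> 1
  row 29 [11101]: (1 OR ((1 XOR 1) OR (1 IMPLIES 1))) -> 1
  row 30 [11110]: (1 OR ((1 XOR 1) OR (1 IMPLIES 1))) -> 1
  row 31 [11111]: (1 OR ((1 XOR 1) OR (1 IMPLIES 1))) -> 1
Full result column, 4 rows per line (a,b,c fixed per line; d,e runs 00..11 left to right):
  rows 0-3 [a,b,c=000]: 1111  = hex F
  rows 4-7 [a,b,c=001]: 1111  = hex F
  rows 8-11 [a,b,c=010]: 1111  = hex F
  rows 12-15 [a,b,c=011]: 1111  = hex F
  rows 16-19 [a,b,c=100]: 1111  = hex F
  rows 20-23 [a,b,c=101]: 1111  = hex F
  rows 24-27 [a,b,c=110]: 1111  = hex F
  rows 28-31 [a,b,c=111]: 1111  = hex F
Output column (row 0 .. row 31) = 11111111111111111111111111111111
Output column grouped in 4s = 1111 1111 1111 1111 1111 1111 1111 1111 = 0xFFFFFFFF
Convert to decimal digit by digit (value = value*16 + digit):
  F -> 15
  15*16 + 15 (F) = 255
  255*16 + 15 (F) = 4095
  4095*16 + 15 (F) = 65535
  65535*16 + 15 (F) = 1048575
  1048575*16 + 15 (F) = 16777215
  16777215*16 + 15 (F) = 268435455
  268435455*16 + 15 (F) = 4294967295
Decimal = 4294967295

4294967295


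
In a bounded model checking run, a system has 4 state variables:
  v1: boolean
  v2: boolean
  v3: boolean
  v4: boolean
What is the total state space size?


State space = product of domain sizes of all variables.
Domain sizes:
  v1 (boolean): 2
  v2 (boolean): 2
  v3 (boolean): 2
  v4 (boolean): 2
Product = 2 * 2 * 2 * 2 = 16

16


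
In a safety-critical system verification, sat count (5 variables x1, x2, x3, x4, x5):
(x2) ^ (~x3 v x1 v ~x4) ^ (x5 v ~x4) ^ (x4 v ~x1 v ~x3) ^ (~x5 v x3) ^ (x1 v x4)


CNF with 6 clauses over 5 vars (32 assignments).
An assignment satisfies CNF iff every clause has >=1 true literal.
Check each row (bits = x1,x2,x3,x4,x5; clause T/F shown):
  row 0 [00000]: clauses=FTTTTF -> 0
  row 1 [00001]: clauses=FTTTFF -> 0
  row 2 [00010]: clauses=FTFTTT -> 0
  row 3 [00011]: clauses=FTTTFT -> 0
  row 4 [00100]: clauses=FTTTTF -> 0
  row 5 [00101]: clauses=FTTTTF -> 0
  row 6 [00110]: clauses=FFFTTT -> 0
  row 7 [00111]: clauses=FFTTTT -> 0
  row 8 [01000]: clauses=TTTTTF -> 0
  row 9 [01001]: clauses=TTTTFF -> 0
  row 10 [01010]: clauses=TTFTTT -> 0
  row 11 [01011]: clauses=TTTTFT -> 0
  row 12 [01100]: clauses=TTTTTF -> 0
  row 13 [01101]: clauses=TTTTTF -> 0
  row 14 [01110]: clauses=TFFTTT -> 0
  row 15 [01111]: clauses=TFTTTT -> 0
  row 16 [10000]: clauses=FTTTTT -> 0
  row 17 [10001]: clauses=FTTTFT -> 0
  row 18 [10010]: clauses=FTFTTT -> 0
  row 19 [10011]: clauses=FTTTFT -> 0
  row 20 [10100]: clauses=FTTFTT -> 0
  row 21 [10101]: clauses=FTTFTT -> 0
  row 22 [10110]: clauses=FTFTTT -> 0
  row 23 [10111]: clauses=FTTTTT -> 0
  row 24 [11000]: clauses=TTTTTT -> 1
  row 25 [11001]: clauses=TTTTFT -> 0
  row 26 [11010]: clauses=TTFTTT -> 0
  row 27 [11011]: clauses=TTTTFT -> 0
  row 28 [11100]: clauses=TTTFTT -> 0
  row 29 [11101]: clauses=TTTFTT -> 0
  row 30 [11110]: clauses=TTFTTT -> 0
  row 31 [11111]: clauses=TTTTTT -> 1
Full result column, 8 rows per line (x1,x2 fixed per line; x3,x4,x5 runs 000..111 left to right):
  rows 0-7 [x1,x2=00]: 00000000  (ones: 0)
  rows 8-15 [x1,x2=01]: 00000000  (ones: 0)
  rows 16-23 [x1,x2=10]: 00000000  (ones: 0)
  rows 24-31 [x1,x2=11]: 10000001  (ones: 2)
Satisfying assignments = 0+0+0+2 = 2

2


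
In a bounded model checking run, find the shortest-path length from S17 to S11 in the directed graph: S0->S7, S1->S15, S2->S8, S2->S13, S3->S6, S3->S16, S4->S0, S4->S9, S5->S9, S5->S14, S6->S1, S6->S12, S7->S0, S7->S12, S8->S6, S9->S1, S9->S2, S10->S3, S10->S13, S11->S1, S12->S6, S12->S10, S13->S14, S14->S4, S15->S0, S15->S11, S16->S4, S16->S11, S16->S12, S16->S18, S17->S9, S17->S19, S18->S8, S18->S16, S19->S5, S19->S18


BFS layer-by-layer from S17:
  dist 0: {S17}
  dist 1: {S9, S19}
  dist 2: {S1, S2, S5, S18}
  dist 3: {S8, S13, S14, S15, S16}
  dist 4: {S0, S4, S6, S11, S12}
  -> S11 reached at distance 4
Shortest path length = 4

4


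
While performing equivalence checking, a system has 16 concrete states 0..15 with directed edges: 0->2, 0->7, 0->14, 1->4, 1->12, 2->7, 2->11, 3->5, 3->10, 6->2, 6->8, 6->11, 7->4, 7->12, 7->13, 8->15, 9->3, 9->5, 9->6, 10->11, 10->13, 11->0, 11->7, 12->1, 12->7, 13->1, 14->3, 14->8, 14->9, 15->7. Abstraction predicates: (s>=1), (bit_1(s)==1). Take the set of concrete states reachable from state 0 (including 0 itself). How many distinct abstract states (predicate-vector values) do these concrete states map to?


BFS from 0:
Concrete reachable: {0, 1, 2, 3, 4, 5, 6, 7, 8, 9, 10, 11, 12, 13, 14, 15}
Abstract via predicates (s>=1), (bit_1(s)==1):
  (0,0) <- {0}
  (1,0) <- {1, 4, 5, 8, 9, 12, 13}
  (1,1) <- {2, 3, 6, 7, 10, 11, 14, 15}
Distinct abstract states = 3

3


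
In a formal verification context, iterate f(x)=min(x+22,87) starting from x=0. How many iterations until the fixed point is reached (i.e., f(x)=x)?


Step 1: x=0, cap=87, increment=22
Step 2: x grows by 22 each step until capped at 87; fixed point is x=87
Step 3: iterations = ceil(87/22) = 4

4


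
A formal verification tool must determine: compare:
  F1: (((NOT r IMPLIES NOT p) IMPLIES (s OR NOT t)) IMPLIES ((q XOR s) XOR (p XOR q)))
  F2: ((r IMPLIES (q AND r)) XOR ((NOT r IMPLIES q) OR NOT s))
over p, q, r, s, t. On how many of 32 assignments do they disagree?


F1 = (((NOT r IMPLIES NOT p) IMPLIES (s OR NOT t)) IMPLIES ((q XOR s) XOR (p XOR q)))
F2 = ((r IMPLIES (q AND r)) XOR ((NOT r IMPLIES q) OR NOT s))
Evaluate both on each of 32 rows (bits = p,q,r,s,t):
  row 0 [00000]: F1=0 F2=0 -> 0
  row 1 [00001]: F1=1 F2=0 (differ) -> 1
  row 2 [00010]: F1=1 F2=1 -> 0
  row 3 [00011]: F1=1 F2=1 -> 0
  row 4 [00100]: F1=0 F2=1 (differ) -> 1
  row 5 [00101]: F1=1 F2=1 -> 0
  row 6 [00110]: F1=1 F2=1 -> 0
  row 7 [00111]: F1=1 F2=1 -> 0
  row 8 [01000]: F1=0 F2=0 -> 0
  row 9 [01001]: F1=1 F2=0 (differ) -> 1
  row 10 [01010]: F1=1 F2=0 (differ) -> 1
  row 11 [01011]: F1=1 F2=0 (differ) -> 1
  row 12 [01100]: F1=0 F2=0 -> 0
  row 13 [01101]: F1=1 F2=0 (differ) -> 1
  row 14 [01110]: F1=1 F2=0 (differ) -> 1
  row 15 [01111]: F1=1 F2=0 (differ) -> 1
  row 16 [10000]: F1=1 F2=0 (differ) -> 1
  row 17 [10001]: F1=1 F2=0 (differ) -> 1
  row 18 [10010]: F1=0 F2=1 (differ) -> 1
  row 19 [10011]: F1=0 F2=1 (differ) -> 1
  row 20 [10100]: F1=1 F2=1 -> 0
  row 21 [10101]: F1=1 F2=1 -> 0
  row 22 [10110]: F1=0 F2=1 (differ) -> 1
  row 23 [10111]: F1=0 F2=1 (differ) -> 1
  row 24 [11000]: F1=1 F2=0 (differ) -> 1
  row 25 [11001]: F1=1 F2=0 (differ) -> 1
  row 26 [11010]: F1=0 F2=0 -> 0
  row 27 [11011]: F1=0 F2=0 -> 0
  row 28 [11100]: F1=1 F2=0 (differ) -> 1
  row 29 [11101]: F1=1 F2=0 (differ) -> 1
  row 30 [11110]: F1=0 F2=0 -> 0
  row 31 [11111]: F1=0 F2=0 -> 0
Full result column, 8 rows per line (p,q fixed per line; r,s,t runs 000..111 left to right):
  rows 0-7 [p,q=00]: 01001000  (ones: 2)
  rows 8-15 [p,q=01]: 01110111  (ones: 6)
  rows 16-23 [p,q=10]: 11110011  (ones: 6)
  rows 24-31 [p,q=11]: 11001100  (ones: 4)
Disagreements = 2+6+6+4 = 18

18


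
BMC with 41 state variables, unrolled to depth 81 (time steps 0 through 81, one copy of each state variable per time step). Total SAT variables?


BMC unrolls to depth k, creating one copy of each state var for steps 0..k.
Step count = 81 + 1 = 82 (steps 0 through 81)
Vars per step = 41
Total = 41 * 82 = 3362

3362


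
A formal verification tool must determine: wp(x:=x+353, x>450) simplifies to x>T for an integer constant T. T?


Formula: wp(x:=E, P) = P[E/x] (substitute E for x in postcondition)
Step 1: Postcondition: x>450
Step 2: Substitute x+353 for x: x+353>450
Step 3: Solve for x: x > 450-353 = 97

97


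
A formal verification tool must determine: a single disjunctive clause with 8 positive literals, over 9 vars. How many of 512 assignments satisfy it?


Step 1: Total=2^9=512
Step 2: Unsat when all 8 false: 2^1=2
Step 3: Sat=512-2=510

510


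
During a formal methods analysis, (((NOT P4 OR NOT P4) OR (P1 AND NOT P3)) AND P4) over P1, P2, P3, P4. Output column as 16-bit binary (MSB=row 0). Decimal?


Formula: (((NOT P4 OR NOT P4) OR (P1 AND NOT P3)) AND P4) over P1, P2, P3, P4 (16 rows)
Evaluate each row (bits = P1,P2,P3,P4, MSB first):
  row 0 [0000]: (((NOT 0 OR NOT 0) OR (0 AND NOT 0)) AND 0) -> 0
  row 1 [0001]: (((NOT 1 OR NOT 1) OR (0 AND NOT 0)) AND 1) -> 0
  row 2 [0010]: (((NOT 0 OR NOT 0) OR (0 AND NOT 1)) AND 0) -> 0
  row 3 [0011]: (((NOT 1 OR NOT 1) OR (0 AND NOT 1)) AND 1) -> 0
  row 4 [0100]: (((NOT 0 OR NOT 0) OR (0 AND NOT 0)) AND 0) -> 0
  row 5 [0101]: (((NOT 1 OR NOT 1) OR (0 AND NOT 0)) AND 1) -> 0
  row 6 [0110]: (((NOT 0 OR NOT 0) OR (0 AND NOT 1)) AND 0) -> 0
  row 7 [0111]: (((NOT 1 OR NOT 1) OR (0 AND NOT 1)) AND 1) -> 0
  row 8 [1000]: (((NOT 0 OR NOT 0) OR (1 AND NOT 0)) AND 0) -> 0
  row 9 [1001]: (((NOT 1 OR NOT 1) OR (1 AND NOT 0)) AND 1) -> 1
  row 10 [1010]: (((NOT 0 OR NOT 0) OR (1 AND NOT 1)) AND 0) -> 0
  row 11 [1011]: (((NOT 1 OR NOT 1) OR (1 AND NOT 1)) AND 1) -> 0
  row 12 [1100]: (((NOT 0 OR NOT 0) OR (1 AND NOT 0)) AND 0) -> 0
  row 13 [1101]: (((NOT 1 OR NOT 1) OR (1 AND NOT 0)) AND 1) -> 1
  row 14 [1110]: (((NOT 0 OR NOT 0) OR (1 AND NOT 1)) AND 0) -> 0
  row 15 [1111]: (((NOT 1 OR NOT 1) OR (1 AND NOT 1)) AND 1) -> 0
Full result column, 4 rows per line (P1,P2 fixed per line; P3,P4 runs 00..11 left to right):
  rows 0-3 [P1,P2=00]: 0000  = hex 0
  rows 4-7 [P1,P2=01]: 0000  = hex 0
  rows 8-11 [P1,P2=10]: 0100  = hex 4
  rows 12-15 [P1,P2=11]: 0100  = hex 4
Output column (row 0 .. row 15) = 0000000001000100
Output column grouped in 4s = 0000 0000 0100 0100 = 0x0044
Convert to decimal digit by digit (value = value*16 + digit):
  0 -> 0
  0*16 + 0 = 0
  0*16 + 4 = 4
  4*16 + 4 = 68
Decimal = 68

68


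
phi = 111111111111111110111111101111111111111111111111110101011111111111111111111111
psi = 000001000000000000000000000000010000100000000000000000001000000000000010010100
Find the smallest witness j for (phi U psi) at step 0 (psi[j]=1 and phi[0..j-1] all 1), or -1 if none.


(phi U psi) at 0: need smallest j with psi[j]=1 and phi[i]=1 for all i in [0,j).
Scan from step 0:
  step 0: phi=1, psi=0 -> continue
  step 1: phi=1, psi=0 -> continue
  step 2: phi=1, psi=0 -> continue
  step 3: phi=1, psi=0 -> continue
  step 5: psi=1 and phi held for [0,5) -> witness found
Witness step = 5

5


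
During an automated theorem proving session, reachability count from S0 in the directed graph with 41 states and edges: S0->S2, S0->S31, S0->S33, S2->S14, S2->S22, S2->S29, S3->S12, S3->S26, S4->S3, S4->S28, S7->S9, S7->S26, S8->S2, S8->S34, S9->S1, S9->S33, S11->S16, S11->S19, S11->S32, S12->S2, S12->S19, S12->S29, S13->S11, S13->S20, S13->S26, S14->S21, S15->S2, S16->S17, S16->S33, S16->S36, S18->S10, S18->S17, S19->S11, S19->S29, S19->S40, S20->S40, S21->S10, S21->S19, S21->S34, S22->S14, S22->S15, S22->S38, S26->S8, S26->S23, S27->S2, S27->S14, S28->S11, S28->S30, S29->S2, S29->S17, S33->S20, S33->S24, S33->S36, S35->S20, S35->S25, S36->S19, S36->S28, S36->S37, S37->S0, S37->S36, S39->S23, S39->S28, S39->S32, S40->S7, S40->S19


BFS from S0:
  layer 0: {S0}
  layer 1: {S2, S31, S33}
  layer 2: {S14, S20, S22, S24, S29, S36}
  layer 3: {S15, S17, S19, S21, S28, S37, S38, S40}
  layer 4: {S7, S10, S11, S30, S34}
  layer 5: {S9, S16, S26, S32}
  layer 6: {S1, S8, S23}
Reachable set: {S0, S1, S2, S7, S8, S9, S10, S11, S14, S15, S16, S17, S19, S20, S21, S22, S23, S24, S26, S28, S29, S30, S31, S32, S33, S34, S36, S37, S38, S40}
Count = 30

30


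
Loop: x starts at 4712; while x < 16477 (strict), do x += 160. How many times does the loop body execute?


Step 1: x goes from 4712 toward 16477 by 160; the body runs while x<16477, so iterations = ceil((bound-start)/step)
Step 2: Distance=11765
Step 3: ceil(11765/160)=74

74


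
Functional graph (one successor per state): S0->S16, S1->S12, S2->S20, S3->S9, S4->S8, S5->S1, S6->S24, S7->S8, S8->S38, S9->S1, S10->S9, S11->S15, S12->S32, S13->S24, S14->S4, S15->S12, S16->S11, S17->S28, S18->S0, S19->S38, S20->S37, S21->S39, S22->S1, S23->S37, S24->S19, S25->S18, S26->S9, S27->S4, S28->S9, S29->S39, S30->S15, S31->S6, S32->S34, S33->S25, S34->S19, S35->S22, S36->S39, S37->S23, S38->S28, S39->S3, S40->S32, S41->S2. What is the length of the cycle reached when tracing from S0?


Trace from S0 until a state repeats:
  S0 -> S16 -> S11 -> S15 -> S12 -> S32 -> S34 -> S19 -> S38 -> S28 -> S9 -> S1 -> S12
S12 first seen at step 4, revisited at step 12.
Cycle length = 12 - 4 = 8

8


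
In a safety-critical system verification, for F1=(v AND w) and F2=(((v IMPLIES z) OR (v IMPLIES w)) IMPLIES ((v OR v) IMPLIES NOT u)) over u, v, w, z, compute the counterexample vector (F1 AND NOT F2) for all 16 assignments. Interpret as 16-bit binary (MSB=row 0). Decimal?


F1 = (v AND w)
F2 = (((v IMPLIES z) OR (v IMPLIES w)) IMPLIES ((v OR v) IMPLIES NOT u))
Counterexample to F1=>F2 is where F1=1 and F2=0.
Evaluate each row (bits = u,v,w,z, MSB first):
  row 0 [0000]: F1=0 F2=1 -> F1&~F2 -> 0
  row 1 [0001]: F1=0 F2=1 -> F1&~F2 -> 0
  row 2 [0010]: F1=0 F2=1 -> F1&~F2 -> 0
  row 3 [0011]: F1=0 F2=1 -> F1&~F2 -> 0
  row 4 [0100]: F1=0 F2=1 -> F1&~F2 -> 0
  row 5 [0101]: F1=0 F2=1 -> F1&~F2 -> 0
  row 6 [0110]: F1=1 F2=1 -> F1&~F2 -> 0
  row 7 [0111]: F1=1 F2=1 -> F1&~F2 -> 0
  row 8 [1000]: F1=0 F2=1 -> F1&~F2 -> 0
  row 9 [1001]: F1=0 F2=1 -> F1&~F2 -> 0
  row 10 [1010]: F1=0 F2=1 -> F1&~F2 -> 0
  row 11 [1011]: F1=0 F2=1 -> F1&~F2 -> 0
  row 12 [1100]: F1=0 F2=1 -> F1&~F2 -> 0
  row 13 [1101]: F1=0 F2=0 -> F1&~F2 -> 0
  row 14 [1110]: F1=1 F2=0 -> F1&~F2 -> 1
  row 15 [1111]: F1=1 F2=0 -> F1&~F2 -> 1
Full result column, 4 rows per line (u,v fixed per line; w,z runs 00..11 left to right):
  rows 0-3 [u,v=00]: 0000  = hex 0
  rows 4-7 [u,v=01]: 0000  = hex 0
  rows 8-11 [u,v=10]: 0000  = hex 0
  rows 12-15 [u,v=11]: 0011  = hex 3
Counterexample vector (row 0 .. row 15) = 0000000000000011
Output column grouped in 4s = 0000 0000 0000 0011 = 0x0003
Convert to decimal digit by digit (value = value*16 + digit):
  0 -> 0
  0*16 + 0 = 0
  0*16 + 0 = 0
  0*16 + 3 = 3
Decimal = 3

3


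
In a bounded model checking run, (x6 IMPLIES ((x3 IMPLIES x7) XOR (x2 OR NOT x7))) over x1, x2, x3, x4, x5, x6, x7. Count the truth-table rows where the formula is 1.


Formula: (x6 IMPLIES ((x3 IMPLIES x7) XOR (x2 OR NOT x7))) over 7 vars (128 rows)
Evaluate each row (x1, x2, x3, x4, x5, x6, x7 as bits, MSB first):
  row 0 [0000000]: (0 IMPLIES ((0 IMPLIES 0) XOR (0 OR NOT 0))) -> 1
  row 1 [0000001]: (0 IMPLIES ((0 IMPLIES 1) XOR (0 OR NOT 1))) -> 1
  row 2 [0000010]: (1 IMPLIES ((0 IMPLIES 0) XOR (0 OR NOT 0))) -> 0
  row 3 [0000011]: (1 IMPLIES ((0 IMPLIES 1) XOR (0 OR NOT 1))) -> 1
  row 4 [0000100]: (0 IMPLIES ((0 IMPLIES 0) XOR (0 OR NOT 0))) -> 1
  (every remaining row is evaluated the same way; all 128 results are listed next)
Full result column, 8 rows per line (x1,x2,x3,x4 fixed per line; x5,x6,x7 runs 000..111 left to right):
  rows 0-7 [x1,x2,x3,x4=0000]: 11011101  (ones: 6)
  rows 8-15 [x1,x2,x3,x4=0001]: 11011101  (ones: 6)
  rows 16-23 [x1,x2,x3,x4=0010]: 11111111  (ones: 8)
  rows 24-31 [x1,x2,x3,x4=0011]: 11111111  (ones: 8)
  rows 32-39 [x1,x2,x3,x4=0100]: 11001100  (ones: 4)
  rows 40-47 [x1,x2,x3,x4=0101]: 11001100  (ones: 4)
  rows 48-55 [x1,x2,x3,x4=0110]: 11101110  (ones: 6)
  rows 56-63 [x1,x2,x3,x4=0111]: 11101110  (ones: 6)
  rows 64-71 [x1,x2,x3,x4=1000]: 11011101  (ones: 6)
  rows 72-79 [x1,x2,x3,x4=1001]: 11011101  (ones: 6)
  rows 80-87 [x1,x2,x3,x4=1010]: 11111111  (ones: 8)
  rows 88-95 [x1,x2,x3,x4=1011]: 11111111  (ones: 8)
  rows 96-103 [x1,x2,x3,x4=1100]: 11001100  (ones: 4)
  rows 104-111 [x1,x2,x3,x4=1101]: 11001100  (ones: 4)
  rows 112-119 [x1,x2,x3,x4=1110]: 11101110  (ones: 6)
  rows 120-127 [x1,x2,x3,x4=1111]: 11101110  (ones: 6)
Count of 1-rows = 6+6+8+8+4+4+6+6+6+6+8+8+4+4+6+6 = 96

96
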